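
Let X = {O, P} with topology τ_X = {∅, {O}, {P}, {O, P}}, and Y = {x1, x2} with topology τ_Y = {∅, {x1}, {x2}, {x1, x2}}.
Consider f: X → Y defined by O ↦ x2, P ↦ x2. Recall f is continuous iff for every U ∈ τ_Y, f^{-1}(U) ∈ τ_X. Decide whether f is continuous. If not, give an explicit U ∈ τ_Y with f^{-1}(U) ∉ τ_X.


f IS continuous.

Compute f^{-1}(U) for each U ∈ τ_Y:
  U = ∅: f^{-1}(U) = ∅ ∈ τ_X ✓.
  U = {x1}: f^{-1}(U) = ∅ ∈ τ_X ✓.
  U = {x2}: f^{-1}(U) = {O, P} ∈ τ_X ✓.
  U = {x1, x2}: f^{-1}(U) = {O, P} ∈ τ_X ✓.
Every preimage lies in τ_X, so f IS continuous.


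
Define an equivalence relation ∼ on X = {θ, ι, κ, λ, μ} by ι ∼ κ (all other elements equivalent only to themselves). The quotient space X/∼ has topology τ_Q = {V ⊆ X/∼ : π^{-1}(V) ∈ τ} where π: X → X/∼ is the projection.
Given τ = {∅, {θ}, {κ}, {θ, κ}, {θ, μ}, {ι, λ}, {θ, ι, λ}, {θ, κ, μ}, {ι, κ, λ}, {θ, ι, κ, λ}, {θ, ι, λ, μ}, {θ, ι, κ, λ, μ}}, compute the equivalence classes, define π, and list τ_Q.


X/∼ = {[θ], [ι=κ], [λ], [μ]}; |τ_Q| = 6.

Equivalence classes: [θ], [ι=κ], [λ], [μ].
Quotient map π: X → X/∼ sends θ ↦ [θ], ι ↦ [ι=κ], κ ↦ [ι=κ], λ ↦ [λ], μ ↦ [μ].
For each subset V ⊆ X/∼, compute π^{-1}(V) ⊆ X and check whether π^{-1}(V) ∈ τ. V is open in τ_Q iff π^{-1}(V) ∈ τ.
  V = {}: π^{-1}(V) = ∅ ∈ τ ✓.
  V = {[θ]}: π^{-1}(V) = {θ} ∈ τ ✓.
  V = {[ι=κ]}: π^{-1}(V) = {ι, κ} ∉ τ ✗.
  V = {[θ], [ι=κ]}: π^{-1}(V) = {θ, ι, κ} ∉ τ ✗.
  V = {[λ]}: π^{-1}(V) = {λ} ∉ τ ✗.
  V = {[θ], [λ]}: π^{-1}(V) = {θ, λ} ∉ τ ✗.
  V = {[ι=κ], [λ]}: π^{-1}(V) = {ι, κ, λ} ∈ τ ✓.
  V = {[θ], [ι=κ], [λ]}: π^{-1}(V) = {θ, ι, κ, λ} ∈ τ ✓.
  V = {[μ]}: π^{-1}(V) = {μ} ∉ τ ✗.
  V = {[θ], [μ]}: π^{-1}(V) = {θ, μ} ∈ τ ✓.
  V = {[ι=κ], [μ]}: π^{-1}(V) = {ι, κ, μ} ∉ τ ✗.
  V = {[θ], [ι=κ], [μ]}: π^{-1}(V) = {θ, ι, κ, μ} ∉ τ ✗.
  V = {[λ], [μ]}: π^{-1}(V) = {λ, μ} ∉ τ ✗.
  V = {[θ], [λ], [μ]}: π^{-1}(V) = {θ, λ, μ} ∉ τ ✗.
  V = {[ι=κ], [λ], [μ]}: π^{-1}(V) = {ι, κ, λ, μ} ∉ τ ✗.
  V = {[θ], [ι=κ], [λ], [μ]}: π^{-1}(V) = {θ, ι, κ, λ, μ} ∈ τ ✓.
Open sets in the quotient: τ_Q = {{}, {[θ]}, {[ι=κ], [λ]}, {[θ], [ι=κ], [λ]}, {[θ], [μ]}, {[θ], [ι=κ], [λ], [μ]}} (6 elements).


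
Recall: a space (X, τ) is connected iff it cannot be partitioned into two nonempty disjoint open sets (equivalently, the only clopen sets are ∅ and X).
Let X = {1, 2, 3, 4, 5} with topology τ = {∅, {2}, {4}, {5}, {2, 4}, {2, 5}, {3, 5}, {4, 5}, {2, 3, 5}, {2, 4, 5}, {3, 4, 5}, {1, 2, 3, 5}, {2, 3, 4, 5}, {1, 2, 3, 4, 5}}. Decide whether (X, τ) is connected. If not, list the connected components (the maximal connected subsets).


(X, τ) is disconnected; components = [{4}, {1, 2, 3, 5}].

Find clopen sets (U ∈ τ with X ∖ U ∈ τ):
  U = ∅, X ∖ U = {1, 2, 3, 4, 5} — both open, so U is clopen.
  U = {4}, X ∖ U = {1, 2, 3, 5} — both open, so U is clopen.
  U = {1, 2, 3, 5}, X ∖ U = {4} — both open, so U is clopen.
  U = {1, 2, 3, 4, 5}, X ∖ U = ∅ — both open, so U is clopen.
Nontrivial clopen(s) exist: e.g. {1, 2, 3, 5}. So (X, τ) is disconnected.
Compute connected components by grouping points that agree on all clopens:
  component: {4}
  component: {1, 2, 3, 5}


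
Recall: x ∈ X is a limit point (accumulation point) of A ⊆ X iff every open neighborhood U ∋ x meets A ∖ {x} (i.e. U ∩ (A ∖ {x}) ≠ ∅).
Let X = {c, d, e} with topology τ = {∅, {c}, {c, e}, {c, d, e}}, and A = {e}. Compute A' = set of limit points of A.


A' = {d}

For each x ∈ X, list the open sets U ∈ τ with x ∈ U, then check whether U ∩ (A ∖ {x}) ≠ ∅ for every such U.
  x = c: open {c} ∋ x has {c} ∩ (A ∖ {c}) = ∅, so x is NOT a limit point.
  x = d: opens ∋ x are {c, d, e}; each meets A ∖ {d}, so x IS a limit point.
  x = e: open {c, e} ∋ x has {c, e} ∩ (A ∖ {e}) = ∅, so x is NOT a limit point.
Collecting: A' = {d}.


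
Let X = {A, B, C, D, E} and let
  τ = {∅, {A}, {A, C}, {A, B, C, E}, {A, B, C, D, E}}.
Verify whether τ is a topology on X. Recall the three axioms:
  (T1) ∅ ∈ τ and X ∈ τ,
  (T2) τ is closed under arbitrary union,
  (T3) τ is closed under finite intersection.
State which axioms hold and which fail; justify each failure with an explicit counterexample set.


τ IS a topology on X.

Axiom (T1): ∅ ∈ τ? Yes; X ∈ τ? Yes.
Axiom (T2/T3): check pairwise unions and intersections of members of τ.
All pairwise intersections and unions checked — each lies in τ. Therefore τ satisfies (T1), (T2), (T3): it IS a topology on X.


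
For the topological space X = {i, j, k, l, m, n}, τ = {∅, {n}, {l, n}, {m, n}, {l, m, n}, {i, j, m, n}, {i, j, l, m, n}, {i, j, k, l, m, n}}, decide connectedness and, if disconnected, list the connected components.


(X, τ) is connected.

Find clopen sets (U ∈ τ with X ∖ U ∈ τ):
  U = ∅, X ∖ U = {i, j, k, l, m, n} — both open, so U is clopen.
  U = {i, j, k, l, m, n}, X ∖ U = ∅ — both open, so U is clopen.
Only trivial clopens (∅ and X) exist, so (X, τ) is connected.
Compute connected components by grouping points that agree on all clopens:
  component: {i, j, k, l, m, n}


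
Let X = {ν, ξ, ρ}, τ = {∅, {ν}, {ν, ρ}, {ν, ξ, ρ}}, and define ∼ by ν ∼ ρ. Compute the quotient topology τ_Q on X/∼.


X/∼ = {[ν=ρ], [ξ]}; |τ_Q| = 3.

Equivalence classes: [ν=ρ], [ξ].
Quotient map π: X → X/∼ sends ν ↦ [ν=ρ], ξ ↦ [ξ], ρ ↦ [ν=ρ].
For each subset V ⊆ X/∼, compute π^{-1}(V) ⊆ X and check whether π^{-1}(V) ∈ τ. V is open in τ_Q iff π^{-1}(V) ∈ τ.
  V = {}: π^{-1}(V) = ∅ ∈ τ ✓.
  V = {[ν=ρ]}: π^{-1}(V) = {ν, ρ} ∈ τ ✓.
  V = {[ξ]}: π^{-1}(V) = {ξ} ∉ τ ✗.
  V = {[ν=ρ], [ξ]}: π^{-1}(V) = {ν, ξ, ρ} ∈ τ ✓.
Open sets in the quotient: τ_Q = {{}, {[ν=ρ]}, {[ν=ρ], [ξ]}} (3 elements).


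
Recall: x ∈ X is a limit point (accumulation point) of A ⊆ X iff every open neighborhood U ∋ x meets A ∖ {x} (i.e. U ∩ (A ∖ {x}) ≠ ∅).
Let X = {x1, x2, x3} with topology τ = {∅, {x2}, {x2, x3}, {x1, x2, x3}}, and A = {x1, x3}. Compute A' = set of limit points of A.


A' = {x1}

For each x ∈ X, list the open sets U ∈ τ with x ∈ U, then check whether U ∩ (A ∖ {x}) ≠ ∅ for every such U.
  x = x1: opens ∋ x are {x1, x2, x3}; each meets A ∖ {x1}, so x IS a limit point.
  x = x2: open {x2} ∋ x has {x2} ∩ (A ∖ {x2}) = ∅, so x is NOT a limit point.
  x = x3: open {x2, x3} ∋ x has {x2, x3} ∩ (A ∖ {x3}) = ∅, so x is NOT a limit point.
Collecting: A' = {x1}.


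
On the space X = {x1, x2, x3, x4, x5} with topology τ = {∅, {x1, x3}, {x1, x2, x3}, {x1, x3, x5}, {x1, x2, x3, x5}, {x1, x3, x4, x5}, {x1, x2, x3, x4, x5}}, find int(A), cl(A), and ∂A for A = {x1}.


int(A) = ∅, cl(A) = {x1, x2, x3, x4, x5}, ∂A = {x1, x2, x3, x4, x5}.

Closed sets in (X, τ) are complements of opens:
  closed(X, τ) = {∅, {x2}, {x4}, {x2, x4}, {x4, x5}, {x2, x4, x5}, {x1, x2, x3, x4, x5}}.
int(A) = ⋃ {U ∈ τ : U ⊆ A}. Opens contained in A: ∅.
Taking the union of these: int(A) = ∅.
cl(A) = ⋂ {C closed : A ⊆ C}. Closed sets containing A: {x1, x2, x3, x4, x5}.
Intersecting these: cl(A) = {x1, x2, x3, x4, x5}.
∂A = cl(A) ∖ int(A) = {x1, x2, x3, x4, x5} ∖ ∅ = {x1, x2, x3, x4, x5}.


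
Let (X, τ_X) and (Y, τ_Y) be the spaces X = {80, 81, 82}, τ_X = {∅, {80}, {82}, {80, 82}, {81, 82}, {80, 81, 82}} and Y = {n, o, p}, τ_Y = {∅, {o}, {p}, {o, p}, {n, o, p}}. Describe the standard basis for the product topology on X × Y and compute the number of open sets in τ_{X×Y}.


Basis B = {∅ × ∅, {80} × {o}, {80} × {p}, {82} × {o}, {82} × {p}, {80} × {o, p}, {80, 82} × {o}, {80, 82} × {p}, {81, 82} × {o}, {81, 82} × {p}, {82} × {o, p}, {80} × {n, o, p}, {80, 81, 82} × {o}, {80, 81, 82} × {p}, {82} × {n, o, p}, {80, 82} × {o, p}, {81, 82} × {o, p}, {80, 82} × {n, o, p}, {80, 81, 82} × {o, p}, {81, 82} × {n, o, p}, {80, 81, 82} × {n, o, p}}; |τ_{X×Y}| = 70.

Enumerate products U × V with U ∈ τ_X, V ∈ τ_Y (deduplicated):
  ∅ × ∅ = {} (∅)
  {80} × {o} = {(80,o)}
  {80} × {p} = {(80,p)}
  {82} × {o} = {(82,o)}
  {82} × {p} = {(82,p)}
  {80} × {o, p} = {(80,o), (80,p)}
  {80, 82} × {o} = {(80,o), (82,o)}
  {80, 82} × {p} = {(80,p), (82,p)}
  {81, 82} × {o} = {(81,o), (82,o)}
  {81, 82} × {p} = {(81,p), (82,p)}
  {82} × {o, p} = {(82,o), (82,p)}
  {80} × {n, o, p} = {(80,n), (80,o), (80,p)}
  {80, 81, 82} × {o} = {(80,o), (81,o), (82,o)}
  {80, 81, 82} × {p} = {(80,p), (81,p), (82,p)}
  {82} × {n, o, p} = {(82,n), (82,o), (82,p)}
  {80, 82} × {o, p} = {(80,o), (80,p), (82,o), (82,p)}
  {81, 82} × {o, p} = {(81,o), (81,p), (82,o), (82,p)}
  {80, 82} × {n, o, p} = {(80,n), (80,o), (80,p), (82,n), (82,o), (82,p)}
  {80, 81, 82} × {o, p} = {(80,o), (80,p), (81,o), (81,p), (82,o), (82,p)}
  {81, 82} × {n, o, p} = {(81,n), (81,o), (81,p), (82,n), (82,o), (82,p)}
  {80, 81, 82} × {n, o, p} = {(80,n), (80,o), (80,p), (81,n), (81,o), (81,p), (82,n), (82,o), (82,p)}
These 21 distinct sets form the basis B.
Close under arbitrary unions to get τ_{X×Y}; counting gives |τ_{X×Y}| = 70.


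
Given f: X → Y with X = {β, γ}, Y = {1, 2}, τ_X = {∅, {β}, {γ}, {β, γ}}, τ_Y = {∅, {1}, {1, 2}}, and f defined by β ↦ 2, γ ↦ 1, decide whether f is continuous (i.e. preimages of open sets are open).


f IS continuous.

Compute f^{-1}(U) for each U ∈ τ_Y:
  U = ∅: f^{-1}(U) = ∅ ∈ τ_X ✓.
  U = {1}: f^{-1}(U) = {γ} ∈ τ_X ✓.
  U = {1, 2}: f^{-1}(U) = {β, γ} ∈ τ_X ✓.
Every preimage lies in τ_X, so f IS continuous.


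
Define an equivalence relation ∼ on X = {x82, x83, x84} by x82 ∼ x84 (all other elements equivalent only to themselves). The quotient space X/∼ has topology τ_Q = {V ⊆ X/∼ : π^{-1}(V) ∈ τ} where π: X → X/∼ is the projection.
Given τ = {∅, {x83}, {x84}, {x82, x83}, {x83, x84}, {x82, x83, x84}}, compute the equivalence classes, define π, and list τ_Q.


X/∼ = {[x82=x84], [x83]}; |τ_Q| = 3.

Equivalence classes: [x82=x84], [x83].
Quotient map π: X → X/∼ sends x82 ↦ [x82=x84], x83 ↦ [x83], x84 ↦ [x82=x84].
For each subset V ⊆ X/∼, compute π^{-1}(V) ⊆ X and check whether π^{-1}(V) ∈ τ. V is open in τ_Q iff π^{-1}(V) ∈ τ.
  V = {}: π^{-1}(V) = ∅ ∈ τ ✓.
  V = {[x82=x84]}: π^{-1}(V) = {x82, x84} ∉ τ ✗.
  V = {[x83]}: π^{-1}(V) = {x83} ∈ τ ✓.
  V = {[x82=x84], [x83]}: π^{-1}(V) = {x82, x83, x84} ∈ τ ✓.
Open sets in the quotient: τ_Q = {{}, {[x83]}, {[x82=x84], [x83]}} (3 elements).


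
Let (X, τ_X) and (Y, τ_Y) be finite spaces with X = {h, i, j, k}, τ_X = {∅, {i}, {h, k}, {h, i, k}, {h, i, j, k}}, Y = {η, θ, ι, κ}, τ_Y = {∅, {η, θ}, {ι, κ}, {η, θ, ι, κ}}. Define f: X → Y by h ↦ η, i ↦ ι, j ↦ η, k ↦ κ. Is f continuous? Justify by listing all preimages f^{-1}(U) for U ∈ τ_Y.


f is NOT continuous.

Compute f^{-1}(U) for each U ∈ τ_Y:
  U = ∅: f^{-1}(U) = ∅ ∈ τ_X ✓.
  U = {η, θ}: f^{-1}(U) = {h, j} ∉ τ_X ✗.
  U = {ι, κ}: f^{-1}(U) = {i, k} ∉ τ_X ✗.
  U = {η, θ, ι, κ}: f^{-1}(U) = {h, i, j, k} ∈ τ_X ✓.
Found U = {η, θ} with f^{-1}(U) = {h, j} not in τ_X. Therefore f is NOT continuous.


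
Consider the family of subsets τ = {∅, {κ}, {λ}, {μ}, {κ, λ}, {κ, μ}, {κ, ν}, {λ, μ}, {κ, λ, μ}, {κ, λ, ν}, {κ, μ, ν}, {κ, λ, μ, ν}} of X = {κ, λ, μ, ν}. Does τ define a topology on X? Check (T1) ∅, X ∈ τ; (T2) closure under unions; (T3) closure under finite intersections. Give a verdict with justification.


τ IS a topology on X.

Axiom (T1): ∅ ∈ τ? Yes; X ∈ τ? Yes.
Axiom (T2/T3): check pairwise unions and intersections of members of τ.
All pairwise intersections and unions checked — each lies in τ. Therefore τ satisfies (T1), (T2), (T3): it IS a topology on X.


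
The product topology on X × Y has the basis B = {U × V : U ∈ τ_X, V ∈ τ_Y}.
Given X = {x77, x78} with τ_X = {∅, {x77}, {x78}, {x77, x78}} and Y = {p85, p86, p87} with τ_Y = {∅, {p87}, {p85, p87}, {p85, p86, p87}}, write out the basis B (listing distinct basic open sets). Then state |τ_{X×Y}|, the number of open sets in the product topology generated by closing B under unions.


Basis B = {∅ × ∅, {x77} × {p87}, {x78} × {p87}, {x77} × {p85, p87}, {x77, x78} × {p87}, {x78} × {p85, p87}, {x77} × {p85, p86, p87}, {x78} × {p85, p86, p87}, {x77, x78} × {p85, p87}, {x77, x78} × {p85, p86, p87}}; |τ_{X×Y}| = 16.

Enumerate products U × V with U ∈ τ_X, V ∈ τ_Y (deduplicated):
  ∅ × ∅ = {} (∅)
  {x77} × {p87} = {(x77,p87)}
  {x78} × {p87} = {(x78,p87)}
  {x77} × {p85, p87} = {(x77,p85), (x77,p87)}
  {x77, x78} × {p87} = {(x77,p87), (x78,p87)}
  {x78} × {p85, p87} = {(x78,p85), (x78,p87)}
  {x77} × {p85, p86, p87} = {(x77,p85), (x77,p86), (x77,p87)}
  {x78} × {p85, p86, p87} = {(x78,p85), (x78,p86), (x78,p87)}
  {x77, x78} × {p85, p87} = {(x77,p85), (x77,p87), (x78,p85), (x78,p87)}
  {x77, x78} × {p85, p86, p87} = {(x77,p85), (x77,p86), (x77,p87), (x78,p85), (x78,p86), (x78,p87)}
These 10 distinct sets form the basis B.
Close under arbitrary unions to get τ_{X×Y}; counting gives |τ_{X×Y}| = 16.


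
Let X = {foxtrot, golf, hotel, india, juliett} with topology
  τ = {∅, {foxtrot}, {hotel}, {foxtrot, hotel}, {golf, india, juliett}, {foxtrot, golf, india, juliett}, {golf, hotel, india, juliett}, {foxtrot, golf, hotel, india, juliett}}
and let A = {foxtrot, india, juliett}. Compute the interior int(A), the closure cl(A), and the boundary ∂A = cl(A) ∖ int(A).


int(A) = {foxtrot}, cl(A) = {foxtrot, golf, india, juliett}, ∂A = {golf, india, juliett}.

Closed sets in (X, τ) are complements of opens:
  closed(X, τ) = {∅, {foxtrot}, {hotel}, {foxtrot, hotel}, {golf, india, juliett}, {foxtrot, golf, india, juliett}, {golf, hotel, india, juliett}, {foxtrot, golf, hotel, india, juliett}}.
int(A) = ⋃ {U ∈ τ : U ⊆ A}. Opens contained in A: ∅, {foxtrot}.
Taking the union of these: int(A) = {foxtrot}.
cl(A) = ⋂ {C closed : A ⊆ C}. Closed sets containing A: {foxtrot, golf, india, juliett}, {foxtrot, golf, hotel, india, juliett}.
Intersecting these: cl(A) = {foxtrot, golf, india, juliett}.
∂A = cl(A) ∖ int(A) = {foxtrot, golf, india, juliett} ∖ {foxtrot} = {golf, india, juliett}.


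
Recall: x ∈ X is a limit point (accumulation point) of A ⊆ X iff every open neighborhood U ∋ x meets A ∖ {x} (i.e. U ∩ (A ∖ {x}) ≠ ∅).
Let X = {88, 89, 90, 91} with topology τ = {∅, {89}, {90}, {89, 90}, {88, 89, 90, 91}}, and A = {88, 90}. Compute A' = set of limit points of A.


A' = {88, 91}

For each x ∈ X, list the open sets U ∈ τ with x ∈ U, then check whether U ∩ (A ∖ {x}) ≠ ∅ for every such U.
  x = 88: opens ∋ x are {88, 89, 90, 91}; each meets A ∖ {88}, so x IS a limit point.
  x = 89: open {89} ∋ x has {89} ∩ (A ∖ {89}) = ∅, so x is NOT a limit point.
  x = 90: open {90} ∋ x has {90} ∩ (A ∖ {90}) = ∅, so x is NOT a limit point.
  x = 91: opens ∋ x are {88, 89, 90, 91}; each meets A ∖ {91}, so x IS a limit point.
Collecting: A' = {88, 91}.


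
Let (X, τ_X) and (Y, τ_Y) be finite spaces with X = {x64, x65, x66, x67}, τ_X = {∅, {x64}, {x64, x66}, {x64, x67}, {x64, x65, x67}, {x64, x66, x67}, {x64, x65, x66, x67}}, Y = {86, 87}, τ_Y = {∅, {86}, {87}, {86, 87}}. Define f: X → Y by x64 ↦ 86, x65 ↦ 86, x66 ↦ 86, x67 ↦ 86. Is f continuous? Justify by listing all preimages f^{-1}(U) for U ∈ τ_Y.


f IS continuous.

Compute f^{-1}(U) for each U ∈ τ_Y:
  U = ∅: f^{-1}(U) = ∅ ∈ τ_X ✓.
  U = {86}: f^{-1}(U) = {x64, x65, x66, x67} ∈ τ_X ✓.
  U = {87}: f^{-1}(U) = ∅ ∈ τ_X ✓.
  U = {86, 87}: f^{-1}(U) = {x64, x65, x66, x67} ∈ τ_X ✓.
Every preimage lies in τ_X, so f IS continuous.


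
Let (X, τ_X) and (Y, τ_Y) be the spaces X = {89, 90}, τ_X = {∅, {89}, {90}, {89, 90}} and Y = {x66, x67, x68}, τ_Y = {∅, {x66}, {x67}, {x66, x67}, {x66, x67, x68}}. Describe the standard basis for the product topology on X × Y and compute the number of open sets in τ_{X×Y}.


Basis B = {∅ × ∅, {89} × {x66}, {89} × {x67}, {90} × {x66}, {90} × {x67}, {89} × {x66, x67}, {89, 90} × {x66}, {89, 90} × {x67}, {90} × {x66, x67}, {89} × {x66, x67, x68}, {90} × {x66, x67, x68}, {89, 90} × {x66, x67}, {89, 90} × {x66, x67, x68}}; |τ_{X×Y}| = 25.

Enumerate products U × V with U ∈ τ_X, V ∈ τ_Y (deduplicated):
  ∅ × ∅ = {} (∅)
  {89} × {x66} = {(89,x66)}
  {89} × {x67} = {(89,x67)}
  {90} × {x66} = {(90,x66)}
  {90} × {x67} = {(90,x67)}
  {89} × {x66, x67} = {(89,x66), (89,x67)}
  {89, 90} × {x66} = {(89,x66), (90,x66)}
  {89, 90} × {x67} = {(89,x67), (90,x67)}
  {90} × {x66, x67} = {(90,x66), (90,x67)}
  {89} × {x66, x67, x68} = {(89,x66), (89,x67), (89,x68)}
  {90} × {x66, x67, x68} = {(90,x66), (90,x67), (90,x68)}
  {89, 90} × {x66, x67} = {(89,x66), (89,x67), (90,x66), (90,x67)}
  {89, 90} × {x66, x67, x68} = {(89,x66), (89,x67), (89,x68), (90,x66), (90,x67), (90,x68)}
These 13 distinct sets form the basis B.
Close under arbitrary unions to get τ_{X×Y}; counting gives |τ_{X×Y}| = 25.


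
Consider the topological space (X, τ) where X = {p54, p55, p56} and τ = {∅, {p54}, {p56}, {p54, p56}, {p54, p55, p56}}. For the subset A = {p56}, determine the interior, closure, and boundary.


int(A) = {p56}, cl(A) = {p55, p56}, ∂A = {p55}.

Closed sets in (X, τ) are complements of opens:
  closed(X, τ) = {∅, {p55}, {p54, p55}, {p55, p56}, {p54, p55, p56}}.
int(A) = ⋃ {U ∈ τ : U ⊆ A}. Opens contained in A: ∅, {p56}.
Taking the union of these: int(A) = {p56}.
cl(A) = ⋂ {C closed : A ⊆ C}. Closed sets containing A: {p55, p56}, {p54, p55, p56}.
Intersecting these: cl(A) = {p55, p56}.
∂A = cl(A) ∖ int(A) = {p55, p56} ∖ {p56} = {p55}.


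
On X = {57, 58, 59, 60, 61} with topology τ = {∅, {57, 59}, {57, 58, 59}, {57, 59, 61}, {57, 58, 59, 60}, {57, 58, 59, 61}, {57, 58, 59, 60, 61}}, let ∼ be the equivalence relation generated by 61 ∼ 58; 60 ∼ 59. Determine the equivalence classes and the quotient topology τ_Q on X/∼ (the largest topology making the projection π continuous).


X/∼ = {[57], [58=61], [59=60]}; |τ_Q| = 2.

Equivalence classes: [57], [58=61], [59=60].
Quotient map π: X → X/∼ sends 57 ↦ [57], 58 ↦ [58=61], 59 ↦ [59=60], 60 ↦ [59=60], 61 ↦ [58=61].
For each subset V ⊆ X/∼, compute π^{-1}(V) ⊆ X and check whether π^{-1}(V) ∈ τ. V is open in τ_Q iff π^{-1}(V) ∈ τ.
  V = {}: π^{-1}(V) = ∅ ∈ τ ✓.
  V = {[57]}: π^{-1}(V) = {57} ∉ τ ✗.
  V = {[58=61]}: π^{-1}(V) = {58, 61} ∉ τ ✗.
  V = {[57], [58=61]}: π^{-1}(V) = {57, 58, 61} ∉ τ ✗.
  V = {[59=60]}: π^{-1}(V) = {59, 60} ∉ τ ✗.
  V = {[57], [59=60]}: π^{-1}(V) = {57, 59, 60} ∉ τ ✗.
  V = {[58=61], [59=60]}: π^{-1}(V) = {58, 59, 60, 61} ∉ τ ✗.
  V = {[57], [58=61], [59=60]}: π^{-1}(V) = {57, 58, 59, 60, 61} ∈ τ ✓.
Open sets in the quotient: τ_Q = {{}, {[57], [58=61], [59=60]}} (2 elements).


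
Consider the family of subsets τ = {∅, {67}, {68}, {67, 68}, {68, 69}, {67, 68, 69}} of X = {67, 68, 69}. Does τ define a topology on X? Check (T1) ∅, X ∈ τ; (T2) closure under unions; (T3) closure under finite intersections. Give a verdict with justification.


τ IS a topology on X.

Axiom (T1): ∅ ∈ τ? Yes; X ∈ τ? Yes.
Axiom (T2/T3): check pairwise unions and intersections of members of τ.
All pairwise intersections and unions checked — each lies in τ. Therefore τ satisfies (T1), (T2), (T3): it IS a topology on X.


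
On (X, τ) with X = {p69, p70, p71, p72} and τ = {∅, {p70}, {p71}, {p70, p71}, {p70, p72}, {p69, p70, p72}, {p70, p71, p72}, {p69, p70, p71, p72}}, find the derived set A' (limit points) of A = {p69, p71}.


A' = ∅

For each x ∈ X, list the open sets U ∈ τ with x ∈ U, then check whether U ∩ (A ∖ {x}) ≠ ∅ for every such U.
  x = p69: open {p69, p70, p72} ∋ x has {p69, p70, p72} ∩ (A ∖ {p69}) = ∅, so x is NOT a limit point.
  x = p70: open {p70} ∋ x has {p70} ∩ (A ∖ {p70}) = ∅, so x is NOT a limit point.
  x = p71: open {p71} ∋ x has {p71} ∩ (A ∖ {p71}) = ∅, so x is NOT a limit point.
  x = p72: open {p70, p72} ∋ x has {p70, p72} ∩ (A ∖ {p72}) = ∅, so x is NOT a limit point.
Collecting: A' = ∅.


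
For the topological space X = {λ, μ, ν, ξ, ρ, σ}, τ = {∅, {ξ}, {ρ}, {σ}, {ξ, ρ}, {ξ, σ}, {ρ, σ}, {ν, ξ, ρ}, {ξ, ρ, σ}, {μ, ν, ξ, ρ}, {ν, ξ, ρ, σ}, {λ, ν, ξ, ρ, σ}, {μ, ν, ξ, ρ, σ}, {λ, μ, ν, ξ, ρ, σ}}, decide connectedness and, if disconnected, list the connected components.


(X, τ) is connected.

Find clopen sets (U ∈ τ with X ∖ U ∈ τ):
  U = ∅, X ∖ U = {λ, μ, ν, ξ, ρ, σ} — both open, so U is clopen.
  U = {λ, μ, ν, ξ, ρ, σ}, X ∖ U = ∅ — both open, so U is clopen.
Only trivial clopens (∅ and X) exist, so (X, τ) is connected.
Compute connected components by grouping points that agree on all clopens:
  component: {λ, μ, ν, ξ, ρ, σ}


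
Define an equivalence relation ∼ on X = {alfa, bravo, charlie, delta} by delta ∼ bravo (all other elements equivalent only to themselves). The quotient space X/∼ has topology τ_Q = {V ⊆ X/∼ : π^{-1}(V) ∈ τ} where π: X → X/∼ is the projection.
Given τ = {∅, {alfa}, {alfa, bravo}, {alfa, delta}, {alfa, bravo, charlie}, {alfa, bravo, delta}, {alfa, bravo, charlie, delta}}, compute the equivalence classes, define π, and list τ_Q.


X/∼ = {[alfa], [bravo=delta], [charlie]}; |τ_Q| = 4.

Equivalence classes: [alfa], [bravo=delta], [charlie].
Quotient map π: X → X/∼ sends alfa ↦ [alfa], bravo ↦ [bravo=delta], charlie ↦ [charlie], delta ↦ [bravo=delta].
For each subset V ⊆ X/∼, compute π^{-1}(V) ⊆ X and check whether π^{-1}(V) ∈ τ. V is open in τ_Q iff π^{-1}(V) ∈ τ.
  V = {}: π^{-1}(V) = ∅ ∈ τ ✓.
  V = {[alfa]}: π^{-1}(V) = {alfa} ∈ τ ✓.
  V = {[bravo=delta]}: π^{-1}(V) = {bravo, delta} ∉ τ ✗.
  V = {[alfa], [bravo=delta]}: π^{-1}(V) = {alfa, bravo, delta} ∈ τ ✓.
  V = {[charlie]}: π^{-1}(V) = {charlie} ∉ τ ✗.
  V = {[alfa], [charlie]}: π^{-1}(V) = {alfa, charlie} ∉ τ ✗.
  V = {[bravo=delta], [charlie]}: π^{-1}(V) = {bravo, charlie, delta} ∉ τ ✗.
  V = {[alfa], [bravo=delta], [charlie]}: π^{-1}(V) = {alfa, bravo, charlie, delta} ∈ τ ✓.
Open sets in the quotient: τ_Q = {{}, {[alfa]}, {[alfa], [bravo=delta]}, {[alfa], [bravo=delta], [charlie]}} (4 elements).


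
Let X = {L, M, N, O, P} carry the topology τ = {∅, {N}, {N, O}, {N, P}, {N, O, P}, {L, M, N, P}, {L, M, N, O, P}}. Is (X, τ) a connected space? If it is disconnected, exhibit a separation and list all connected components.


(X, τ) is connected.

Find clopen sets (U ∈ τ with X ∖ U ∈ τ):
  U = ∅, X ∖ U = {L, M, N, O, P} — both open, so U is clopen.
  U = {L, M, N, O, P}, X ∖ U = ∅ — both open, so U is clopen.
Only trivial clopens (∅ and X) exist, so (X, τ) is connected.
Compute connected components by grouping points that agree on all clopens:
  component: {L, M, N, O, P}


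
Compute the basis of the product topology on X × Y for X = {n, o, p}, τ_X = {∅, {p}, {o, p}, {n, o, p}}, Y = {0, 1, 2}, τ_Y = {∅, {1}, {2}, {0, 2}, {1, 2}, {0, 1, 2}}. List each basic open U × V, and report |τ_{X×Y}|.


Basis B = {∅ × ∅, {p} × {1}, {p} × {2}, {o, p} × {1}, {o, p} × {2}, {p} × {0, 2}, {p} × {1, 2}, {n, o, p} × {1}, {n, o, p} × {2}, {p} × {0, 1, 2}, {o, p} × {0, 2}, {o, p} × {1, 2}, {n, o, p} × {0, 2}, {n, o, p} × {1, 2}, {o, p} × {0, 1, 2}, {n, o, p} × {0, 1, 2}}; |τ_{X×Y}| = 40.

Enumerate products U × V with U ∈ τ_X, V ∈ τ_Y (deduplicated):
  ∅ × ∅ = {} (∅)
  {p} × {1} = {(p,1)}
  {p} × {2} = {(p,2)}
  {o, p} × {1} = {(o,1), (p,1)}
  {o, p} × {2} = {(o,2), (p,2)}
  {p} × {0, 2} = {(p,0), (p,2)}
  {p} × {1, 2} = {(p,1), (p,2)}
  {n, o, p} × {1} = {(n,1), (o,1), (p,1)}
  {n, o, p} × {2} = {(n,2), (o,2), (p,2)}
  {p} × {0, 1, 2} = {(p,0), (p,1), (p,2)}
  {o, p} × {0, 2} = {(o,0), (o,2), (p,0), (p,2)}
  {o, p} × {1, 2} = {(o,1), (o,2), (p,1), (p,2)}
  {n, o, p} × {0, 2} = {(n,0), (n,2), (o,0), (o,2), (p,0), (p,2)}
  {n, o, p} × {1, 2} = {(n,1), (n,2), (o,1), (o,2), (p,1), (p,2)}
  {o, p} × {0, 1, 2} = {(o,0), (o,1), (o,2), (p,0), (p,1), (p,2)}
  {n, o, p} × {0, 1, 2} = {(n,0), (n,1), (n,2), (o,0), (o,1), (o,2), (p,0), (p,1), (p,2)}
These 16 distinct sets form the basis B.
Close under arbitrary unions to get τ_{X×Y}; counting gives |τ_{X×Y}| = 40.


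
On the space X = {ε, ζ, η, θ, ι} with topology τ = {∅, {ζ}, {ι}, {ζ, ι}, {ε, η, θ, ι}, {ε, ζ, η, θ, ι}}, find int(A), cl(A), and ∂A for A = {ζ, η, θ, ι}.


int(A) = {ζ, ι}, cl(A) = {ε, ζ, η, θ, ι}, ∂A = {ε, η, θ}.

Closed sets in (X, τ) are complements of opens:
  closed(X, τ) = {∅, {ζ}, {ε, η, θ}, {ε, ζ, η, θ}, {ε, η, θ, ι}, {ε, ζ, η, θ, ι}}.
int(A) = ⋃ {U ∈ τ : U ⊆ A}. Opens contained in A: ∅, {ζ}, {ι}, {ζ, ι}.
Taking the union of these: int(A) = {ζ, ι}.
cl(A) = ⋂ {C closed : A ⊆ C}. Closed sets containing A: {ε, ζ, η, θ, ι}.
Intersecting these: cl(A) = {ε, ζ, η, θ, ι}.
∂A = cl(A) ∖ int(A) = {ε, ζ, η, θ, ι} ∖ {ζ, ι} = {ε, η, θ}.


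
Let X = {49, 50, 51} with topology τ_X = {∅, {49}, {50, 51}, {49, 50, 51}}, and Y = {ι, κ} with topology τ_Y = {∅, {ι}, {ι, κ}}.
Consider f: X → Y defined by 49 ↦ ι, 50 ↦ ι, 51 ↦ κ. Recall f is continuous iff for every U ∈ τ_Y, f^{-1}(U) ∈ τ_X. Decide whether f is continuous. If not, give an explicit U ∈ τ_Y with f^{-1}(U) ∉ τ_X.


f is NOT continuous.

Compute f^{-1}(U) for each U ∈ τ_Y:
  U = ∅: f^{-1}(U) = ∅ ∈ τ_X ✓.
  U = {ι}: f^{-1}(U) = {49, 50} ∉ τ_X ✗.
  U = {ι, κ}: f^{-1}(U) = {49, 50, 51} ∈ τ_X ✓.
Found U = {ι} with f^{-1}(U) = {49, 50} not in τ_X. Therefore f is NOT continuous.


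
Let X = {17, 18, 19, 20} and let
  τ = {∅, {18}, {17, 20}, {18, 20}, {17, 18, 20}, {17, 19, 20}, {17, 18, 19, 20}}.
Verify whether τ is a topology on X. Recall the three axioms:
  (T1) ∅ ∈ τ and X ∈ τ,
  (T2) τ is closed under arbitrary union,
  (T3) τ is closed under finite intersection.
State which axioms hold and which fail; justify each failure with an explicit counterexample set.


τ is NOT a topology on X.

Axiom (T1): ∅ ∈ τ? Yes; X ∈ τ? Yes.
Axiom (T2/T3): check pairwise unions and intersections of members of τ.
Counterexample for (T3): {17, 20} ∩ {18, 20} = {20} ∉ τ. Therefore τ is NOT a topology.


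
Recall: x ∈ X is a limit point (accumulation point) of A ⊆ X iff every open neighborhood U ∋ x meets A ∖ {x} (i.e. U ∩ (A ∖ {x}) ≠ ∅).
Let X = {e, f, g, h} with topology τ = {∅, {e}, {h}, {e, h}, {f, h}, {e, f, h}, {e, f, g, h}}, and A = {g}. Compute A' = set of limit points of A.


A' = ∅

For each x ∈ X, list the open sets U ∈ τ with x ∈ U, then check whether U ∩ (A ∖ {x}) ≠ ∅ for every such U.
  x = e: open {e} ∋ x has {e} ∩ (A ∖ {e}) = ∅, so x is NOT a limit point.
  x = f: open {f, h} ∋ x has {f, h} ∩ (A ∖ {f}) = ∅, so x is NOT a limit point.
  x = g: open {e, f, g, h} ∋ x has {e, f, g, h} ∩ (A ∖ {g}) = ∅, so x is NOT a limit point.
  x = h: open {h} ∋ x has {h} ∩ (A ∖ {h}) = ∅, so x is NOT a limit point.
Collecting: A' = ∅.


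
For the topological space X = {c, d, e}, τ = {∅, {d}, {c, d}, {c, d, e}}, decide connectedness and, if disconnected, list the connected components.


(X, τ) is connected.

Find clopen sets (U ∈ τ with X ∖ U ∈ τ):
  U = ∅, X ∖ U = {c, d, e} — both open, so U is clopen.
  U = {c, d, e}, X ∖ U = ∅ — both open, so U is clopen.
Only trivial clopens (∅ and X) exist, so (X, τ) is connected.
Compute connected components by grouping points that agree on all clopens:
  component: {c, d, e}


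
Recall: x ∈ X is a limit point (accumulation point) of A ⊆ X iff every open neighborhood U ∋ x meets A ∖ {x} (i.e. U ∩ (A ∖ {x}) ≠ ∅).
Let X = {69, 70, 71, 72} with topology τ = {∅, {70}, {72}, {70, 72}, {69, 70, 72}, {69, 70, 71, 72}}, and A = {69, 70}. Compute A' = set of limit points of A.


A' = {69, 71}

For each x ∈ X, list the open sets U ∈ τ with x ∈ U, then check whether U ∩ (A ∖ {x}) ≠ ∅ for every such U.
  x = 69: opens ∋ x are {69, 70, 72}, {69, 70, 71, 72}; each meets A ∖ {69}, so x IS a limit point.
  x = 70: open {70} ∋ x has {70} ∩ (A ∖ {70}) = ∅, so x is NOT a limit point.
  x = 71: opens ∋ x are {69, 70, 71, 72}; each meets A ∖ {71}, so x IS a limit point.
  x = 72: open {72} ∋ x has {72} ∩ (A ∖ {72}) = ∅, so x is NOT a limit point.
Collecting: A' = {69, 71}.


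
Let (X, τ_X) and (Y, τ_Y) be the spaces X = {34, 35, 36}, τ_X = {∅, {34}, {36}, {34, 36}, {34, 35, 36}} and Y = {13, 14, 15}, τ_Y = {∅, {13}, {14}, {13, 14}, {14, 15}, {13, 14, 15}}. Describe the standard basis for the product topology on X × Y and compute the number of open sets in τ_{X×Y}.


Basis B = {∅ × ∅, {34} × {13}, {34} × {14}, {36} × {13}, {36} × {14}, {34} × {13, 14}, {34, 36} × {13}, {34} × {14, 15}, {34, 36} × {14}, {36} × {13, 14}, {36} × {14, 15}, {34} × {13, 14, 15}, {34, 35, 36} × {13}, {34, 35, 36} × {14}, {36} × {13, 14, 15}, {34, 36} × {13, 14}, {34, 36} × {14, 15}, {34, 36} × {13, 14, 15}, {34, 35, 36} × {13, 14}, {34, 35, 36} × {14, 15}, {34, 35, 36} × {13, 14, 15}}; |τ_{X×Y}| = 70.

Enumerate products U × V with U ∈ τ_X, V ∈ τ_Y (deduplicated):
  ∅ × ∅ = {} (∅)
  {34} × {13} = {(34,13)}
  {34} × {14} = {(34,14)}
  {36} × {13} = {(36,13)}
  {36} × {14} = {(36,14)}
  {34} × {13, 14} = {(34,13), (34,14)}
  {34, 36} × {13} = {(34,13), (36,13)}
  {34} × {14, 15} = {(34,14), (34,15)}
  {34, 36} × {14} = {(34,14), (36,14)}
  {36} × {13, 14} = {(36,13), (36,14)}
  {36} × {14, 15} = {(36,14), (36,15)}
  {34} × {13, 14, 15} = {(34,13), (34,14), (34,15)}
  {34, 35, 36} × {13} = {(34,13), (35,13), (36,13)}
  {34, 35, 36} × {14} = {(34,14), (35,14), (36,14)}
  {36} × {13, 14, 15} = {(36,13), (36,14), (36,15)}
  {34, 36} × {13, 14} = {(34,13), (34,14), (36,13), (36,14)}
  {34, 36} × {14, 15} = {(34,14), (34,15), (36,14), (36,15)}
  {34, 36} × {13, 14, 15} = {(34,13), (34,14), (34,15), (36,13), (36,14), (36,15)}
  {34, 35, 36} × {13, 14} = {(34,13), (34,14), (35,13), (35,14), (36,13), (36,14)}
  {34, 35, 36} × {14, 15} = {(34,14), (34,15), (35,14), (35,15), (36,14), (36,15)}
  {34, 35, 36} × {13, 14, 15} = {(34,13), (34,14), (34,15), (35,13), (35,14), (35,15), (36,13), (36,14), (36,15)}
These 21 distinct sets form the basis B.
Close under arbitrary unions to get τ_{X×Y}; counting gives |τ_{X×Y}| = 70.


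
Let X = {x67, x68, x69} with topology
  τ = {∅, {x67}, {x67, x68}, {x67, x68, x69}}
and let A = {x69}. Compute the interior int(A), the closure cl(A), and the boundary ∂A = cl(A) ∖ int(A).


int(A) = ∅, cl(A) = {x69}, ∂A = {x69}.

Closed sets in (X, τ) are complements of opens:
  closed(X, τ) = {∅, {x69}, {x68, x69}, {x67, x68, x69}}.
int(A) = ⋃ {U ∈ τ : U ⊆ A}. Opens contained in A: ∅.
Taking the union of these: int(A) = ∅.
cl(A) = ⋂ {C closed : A ⊆ C}. Closed sets containing A: {x69}, {x68, x69}, {x67, x68, x69}.
Intersecting these: cl(A) = {x69}.
∂A = cl(A) ∖ int(A) = {x69} ∖ ∅ = {x69}.


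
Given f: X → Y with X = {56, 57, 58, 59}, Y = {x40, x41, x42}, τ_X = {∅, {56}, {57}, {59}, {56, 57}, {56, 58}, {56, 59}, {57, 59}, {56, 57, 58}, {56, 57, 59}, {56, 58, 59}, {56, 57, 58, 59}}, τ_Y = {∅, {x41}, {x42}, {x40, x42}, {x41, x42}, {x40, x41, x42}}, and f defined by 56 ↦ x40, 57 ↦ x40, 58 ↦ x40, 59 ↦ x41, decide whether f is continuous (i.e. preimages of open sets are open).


f IS continuous.

Compute f^{-1}(U) for each U ∈ τ_Y:
  U = ∅: f^{-1}(U) = ∅ ∈ τ_X ✓.
  U = {x41}: f^{-1}(U) = {59} ∈ τ_X ✓.
  U = {x42}: f^{-1}(U) = ∅ ∈ τ_X ✓.
  U = {x40, x42}: f^{-1}(U) = {56, 57, 58} ∈ τ_X ✓.
  U = {x41, x42}: f^{-1}(U) = {59} ∈ τ_X ✓.
  U = {x40, x41, x42}: f^{-1}(U) = {56, 57, 58, 59} ∈ τ_X ✓.
Every preimage lies in τ_X, so f IS continuous.


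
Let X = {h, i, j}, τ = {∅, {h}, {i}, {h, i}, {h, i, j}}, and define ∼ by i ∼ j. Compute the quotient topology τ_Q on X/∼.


X/∼ = {[h], [i=j]}; |τ_Q| = 3.

Equivalence classes: [h], [i=j].
Quotient map π: X → X/∼ sends h ↦ [h], i ↦ [i=j], j ↦ [i=j].
For each subset V ⊆ X/∼, compute π^{-1}(V) ⊆ X and check whether π^{-1}(V) ∈ τ. V is open in τ_Q iff π^{-1}(V) ∈ τ.
  V = {}: π^{-1}(V) = ∅ ∈ τ ✓.
  V = {[h]}: π^{-1}(V) = {h} ∈ τ ✓.
  V = {[i=j]}: π^{-1}(V) = {i, j} ∉ τ ✗.
  V = {[h], [i=j]}: π^{-1}(V) = {h, i, j} ∈ τ ✓.
Open sets in the quotient: τ_Q = {{}, {[h]}, {[h], [i=j]}} (3 elements).


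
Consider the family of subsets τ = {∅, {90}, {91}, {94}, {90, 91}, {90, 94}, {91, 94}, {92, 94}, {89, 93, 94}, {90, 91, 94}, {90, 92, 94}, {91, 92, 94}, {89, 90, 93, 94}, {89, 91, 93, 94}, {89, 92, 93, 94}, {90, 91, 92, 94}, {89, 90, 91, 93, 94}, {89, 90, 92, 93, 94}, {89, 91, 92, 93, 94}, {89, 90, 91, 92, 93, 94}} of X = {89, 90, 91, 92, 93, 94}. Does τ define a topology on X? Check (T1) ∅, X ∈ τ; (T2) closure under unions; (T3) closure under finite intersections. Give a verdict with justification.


τ IS a topology on X.

Axiom (T1): ∅ ∈ τ? Yes; X ∈ τ? Yes.
Axiom (T2/T3): check pairwise unions and intersections of members of τ.
All pairwise intersections and unions checked — each lies in τ. Therefore τ satisfies (T1), (T2), (T3): it IS a topology on X.


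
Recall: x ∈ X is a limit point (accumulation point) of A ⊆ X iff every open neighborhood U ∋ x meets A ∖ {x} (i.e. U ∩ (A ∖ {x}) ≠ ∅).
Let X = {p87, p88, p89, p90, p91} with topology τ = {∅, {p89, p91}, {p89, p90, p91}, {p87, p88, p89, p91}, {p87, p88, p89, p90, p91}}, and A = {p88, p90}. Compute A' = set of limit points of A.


A' = {p87}

For each x ∈ X, list the open sets U ∈ τ with x ∈ U, then check whether U ∩ (A ∖ {x}) ≠ ∅ for every such U.
  x = p87: opens ∋ x are {p87, p88, p89, p91}, {p87, p88, p89, p90, p91}; each meets A ∖ {p87}, so x IS a limit point.
  x = p88: open {p87, p88, p89, p91} ∋ x has {p87, p88, p89, p91} ∩ (A ∖ {p88}) = ∅, so x is NOT a limit point.
  x = p89: open {p89, p91} ∋ x has {p89, p91} ∩ (A ∖ {p89}) = ∅, so x is NOT a limit point.
  x = p90: open {p89, p90, p91} ∋ x has {p89, p90, p91} ∩ (A ∖ {p90}) = ∅, so x is NOT a limit point.
  x = p91: open {p89, p91} ∋ x has {p89, p91} ∩ (A ∖ {p91}) = ∅, so x is NOT a limit point.
Collecting: A' = {p87}.


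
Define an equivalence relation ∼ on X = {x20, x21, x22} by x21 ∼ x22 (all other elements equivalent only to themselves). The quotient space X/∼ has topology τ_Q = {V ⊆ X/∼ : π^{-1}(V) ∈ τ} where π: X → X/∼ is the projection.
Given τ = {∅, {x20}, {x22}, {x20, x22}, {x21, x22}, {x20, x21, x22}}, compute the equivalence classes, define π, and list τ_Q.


X/∼ = {[x20], [x21=x22]}; |τ_Q| = 4.

Equivalence classes: [x20], [x21=x22].
Quotient map π: X → X/∼ sends x20 ↦ [x20], x21 ↦ [x21=x22], x22 ↦ [x21=x22].
For each subset V ⊆ X/∼, compute π^{-1}(V) ⊆ X and check whether π^{-1}(V) ∈ τ. V is open in τ_Q iff π^{-1}(V) ∈ τ.
  V = {}: π^{-1}(V) = ∅ ∈ τ ✓.
  V = {[x20]}: π^{-1}(V) = {x20} ∈ τ ✓.
  V = {[x21=x22]}: π^{-1}(V) = {x21, x22} ∈ τ ✓.
  V = {[x20], [x21=x22]}: π^{-1}(V) = {x20, x21, x22} ∈ τ ✓.
Open sets in the quotient: τ_Q = {{}, {[x20]}, {[x21=x22]}, {[x20], [x21=x22]}} (4 elements).


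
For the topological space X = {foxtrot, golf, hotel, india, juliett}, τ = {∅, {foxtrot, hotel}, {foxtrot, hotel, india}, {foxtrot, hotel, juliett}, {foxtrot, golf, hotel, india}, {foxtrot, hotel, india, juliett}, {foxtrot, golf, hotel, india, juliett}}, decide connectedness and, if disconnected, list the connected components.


(X, τ) is connected.

Find clopen sets (U ∈ τ with X ∖ U ∈ τ):
  U = ∅, X ∖ U = {foxtrot, golf, hotel, india, juliett} — both open, so U is clopen.
  U = {foxtrot, golf, hotel, india, juliett}, X ∖ U = ∅ — both open, so U is clopen.
Only trivial clopens (∅ and X) exist, so (X, τ) is connected.
Compute connected components by grouping points that agree on all clopens:
  component: {foxtrot, golf, hotel, india, juliett}


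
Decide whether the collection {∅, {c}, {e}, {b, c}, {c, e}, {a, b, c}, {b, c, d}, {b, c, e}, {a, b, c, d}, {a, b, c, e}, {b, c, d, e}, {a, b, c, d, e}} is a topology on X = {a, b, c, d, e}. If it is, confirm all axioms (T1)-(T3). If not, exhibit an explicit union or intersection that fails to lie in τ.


τ IS a topology on X.

Axiom (T1): ∅ ∈ τ? Yes; X ∈ τ? Yes.
Axiom (T2/T3): check pairwise unions and intersections of members of τ.
All pairwise intersections and unions checked — each lies in τ. Therefore τ satisfies (T1), (T2), (T3): it IS a topology on X.


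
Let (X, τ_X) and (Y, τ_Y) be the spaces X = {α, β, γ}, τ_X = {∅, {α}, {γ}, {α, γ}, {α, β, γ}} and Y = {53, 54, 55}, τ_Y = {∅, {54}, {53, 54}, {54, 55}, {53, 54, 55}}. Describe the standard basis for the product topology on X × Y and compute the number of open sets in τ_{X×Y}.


Basis B = {∅ × ∅, {α} × {54}, {γ} × {54}, {α} × {53, 54}, {α} × {54, 55}, {α, γ} × {54}, {γ} × {53, 54}, {γ} × {54, 55}, {α} × {53, 54, 55}, {α, β, γ} × {54}, {γ} × {53, 54, 55}, {α, γ} × {53, 54}, {α, γ} × {54, 55}, {α, γ} × {53, 54, 55}, {α, β, γ} × {53, 54}, {α, β, γ} × {54, 55}, {α, β, γ} × {53, 54, 55}}; |τ_{X×Y}| = 50.

Enumerate products U × V with U ∈ τ_X, V ∈ τ_Y (deduplicated):
  ∅ × ∅ = {} (∅)
  {α} × {54} = {(α,54)}
  {γ} × {54} = {(γ,54)}
  {α} × {53, 54} = {(α,53), (α,54)}
  {α} × {54, 55} = {(α,54), (α,55)}
  {α, γ} × {54} = {(α,54), (γ,54)}
  {γ} × {53, 54} = {(γ,53), (γ,54)}
  {γ} × {54, 55} = {(γ,54), (γ,55)}
  {α} × {53, 54, 55} = {(α,53), (α,54), (α,55)}
  {α, β, γ} × {54} = {(α,54), (β,54), (γ,54)}
  {γ} × {53, 54, 55} = {(γ,53), (γ,54), (γ,55)}
  {α, γ} × {53, 54} = {(α,53), (α,54), (γ,53), (γ,54)}
  {α, γ} × {54, 55} = {(α,54), (α,55), (γ,54), (γ,55)}
  {α, γ} × {53, 54, 55} = {(α,53), (α,54), (α,55), (γ,53), (γ,54), (γ,55)}
  {α, β, γ} × {53, 54} = {(α,53), (α,54), (β,53), (β,54), (γ,53), (γ,54)}
  {α, β, γ} × {54, 55} = {(α,54), (α,55), (β,54), (β,55), (γ,54), (γ,55)}
  {α, β, γ} × {53, 54, 55} = {(α,53), (α,54), (α,55), (β,53), (β,54), (β,55), (γ,53), (γ,54), (γ,55)}
These 17 distinct sets form the basis B.
Close under arbitrary unions to get τ_{X×Y}; counting gives |τ_{X×Y}| = 50.


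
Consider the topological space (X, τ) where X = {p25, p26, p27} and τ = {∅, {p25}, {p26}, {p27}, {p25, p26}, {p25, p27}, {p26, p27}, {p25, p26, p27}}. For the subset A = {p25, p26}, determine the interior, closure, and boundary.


int(A) = {p25, p26}, cl(A) = {p25, p26}, ∂A = ∅.

Closed sets in (X, τ) are complements of opens:
  closed(X, τ) = {∅, {p25}, {p26}, {p27}, {p25, p26}, {p25, p27}, {p26, p27}, {p25, p26, p27}}.
int(A) = ⋃ {U ∈ τ : U ⊆ A}. Opens contained in A: ∅, {p25}, {p26}, {p25, p26}.
Taking the union of these: int(A) = {p25, p26}.
cl(A) = ⋂ {C closed : A ⊆ C}. Closed sets containing A: {p25, p26}, {p25, p26, p27}.
Intersecting these: cl(A) = {p25, p26}.
∂A = cl(A) ∖ int(A) = {p25, p26} ∖ {p25, p26} = ∅.


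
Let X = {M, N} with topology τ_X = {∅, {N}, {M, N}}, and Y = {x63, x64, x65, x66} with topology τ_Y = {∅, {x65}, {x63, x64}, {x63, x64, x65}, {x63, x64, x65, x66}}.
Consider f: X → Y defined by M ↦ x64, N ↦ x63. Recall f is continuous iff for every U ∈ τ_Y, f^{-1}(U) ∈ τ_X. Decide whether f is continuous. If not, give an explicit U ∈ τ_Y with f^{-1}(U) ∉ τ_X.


f IS continuous.

Compute f^{-1}(U) for each U ∈ τ_Y:
  U = ∅: f^{-1}(U) = ∅ ∈ τ_X ✓.
  U = {x65}: f^{-1}(U) = ∅ ∈ τ_X ✓.
  U = {x63, x64}: f^{-1}(U) = {M, N} ∈ τ_X ✓.
  U = {x63, x64, x65}: f^{-1}(U) = {M, N} ∈ τ_X ✓.
  U = {x63, x64, x65, x66}: f^{-1}(U) = {M, N} ∈ τ_X ✓.
Every preimage lies in τ_X, so f IS continuous.
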